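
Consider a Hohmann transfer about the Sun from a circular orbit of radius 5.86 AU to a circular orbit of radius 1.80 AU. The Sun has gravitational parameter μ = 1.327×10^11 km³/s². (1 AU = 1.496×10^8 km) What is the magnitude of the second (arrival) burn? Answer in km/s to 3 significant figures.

In km: r₁ = 5.86 × 1.496×10^8 = 8.76656×10^8 km; r₂ = 1.80 × 1.496×10^8 = 2.6928×10^8 km.
Transfer-ellipse semi-major axis a_t = (r₁ + r₂)/2 = (8.76656×10^8 + 2.6928×10^8)/2 = 5.72968×10^8 km.
On the circular orbit at r = 2.6928×10^8 km, v_c = √(μ/r) = 22.20 km/s.
Transfer-orbit speed at the same r (vis-viva, a = a_t): v_t = √[μ(2/r − 1/a_t)] = 27.46 km/s.
Δv₂ = |v_t − v_c| = |27.46 − 22.20| = 5.260 km/s.

Δv₂ = 5.26 km/s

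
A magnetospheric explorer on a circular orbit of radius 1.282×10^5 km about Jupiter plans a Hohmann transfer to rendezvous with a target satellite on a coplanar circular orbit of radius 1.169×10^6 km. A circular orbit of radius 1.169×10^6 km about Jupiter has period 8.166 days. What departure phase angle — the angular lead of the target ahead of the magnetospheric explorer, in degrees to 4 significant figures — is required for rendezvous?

φ = 105.6°

From Kepler's third law T² = 4π²r³/μ at r = 1.169×10^6 km, T = 8.166 days = 8.166 × 86400 s = 7.055424×10^5 s: μ = 4π²r³/T² = 1.26694×10^8 km³/s².
The Hohmann ellipse has a_t = (r₁ + r₂)/2 = 6.486×10^5 km.
Transfer time t = π√(a_t³/μ) = 1.45793×10^5 s.
Target angular speed ω₂ = √(μ/r₂³) = 8.90547×10^-6 rad/s.
Angle swept by the target during transfer: ω₂·t = 1.2984 rad = 74.39°.
Arrival is 180° from departure on the ellipse, so φ = 180° − 74.39° = 105.6°.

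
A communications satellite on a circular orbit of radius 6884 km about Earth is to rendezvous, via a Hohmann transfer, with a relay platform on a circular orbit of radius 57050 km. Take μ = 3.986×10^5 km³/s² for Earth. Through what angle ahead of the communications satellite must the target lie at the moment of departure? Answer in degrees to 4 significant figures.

Transfer-ellipse semi-major axis a_t = (r₁ + r₂)/2 = (6884 + 57050)/2 = 31967 km.
Transfer time t = π√(a_t³/μ) = 28440 s.
The target's mean motion on its circular orbit is ω₂ = √(μ/r₂³) = 4.6332×10^-5 rad/s.
Angle swept by the target during transfer: ω₂·t = 1.3177 rad = 75.50°.
Arrival is 180° from departure on the ellipse, so φ = 180° − 75.50° = 104.5°.

φ = 104.5°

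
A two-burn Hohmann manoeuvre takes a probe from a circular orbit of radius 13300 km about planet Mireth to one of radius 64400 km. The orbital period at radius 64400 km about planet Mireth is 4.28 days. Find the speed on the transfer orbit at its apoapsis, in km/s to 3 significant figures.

v = 0.640 km/s

From Kepler's third law T² = 4π²r³/μ at r = 64400 km, T = 4.28 days = 4.28 × 86400 s = 3.69792×10^5 s: μ = 4π²r³/T² = 77108.5 km³/s².
Transfer-ellipse semi-major axis a_t = (r₁ + r₂)/2 = (13300 + 64400)/2 = 38850 km.
The apoapsis of the transfer ellipse is at r = 64400 km.
Applying v² = μ(2/r − 1/a_t): v = 0.6402 km/s.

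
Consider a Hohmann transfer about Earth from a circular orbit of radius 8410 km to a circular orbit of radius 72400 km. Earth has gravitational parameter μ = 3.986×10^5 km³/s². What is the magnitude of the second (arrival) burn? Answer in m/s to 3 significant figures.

Transfer-ellipse semi-major axis a_t = (r₁ + r₂)/2 = (8410 + 72400)/2 = 40405 km.
On the circular orbit at r = 72400 km, v_c = √(μ/r) = 2.346 km/s.
Transfer-orbit speed at the same r (vis-viva, a = a_t): v_t = √[μ(2/r − 1/a_t)] = 1.070 km/s.
Δv₂ = |v_t − v_c| = |1.070 − 2.346| = 1.276 km/s.

Δv₂ = 1280 m/s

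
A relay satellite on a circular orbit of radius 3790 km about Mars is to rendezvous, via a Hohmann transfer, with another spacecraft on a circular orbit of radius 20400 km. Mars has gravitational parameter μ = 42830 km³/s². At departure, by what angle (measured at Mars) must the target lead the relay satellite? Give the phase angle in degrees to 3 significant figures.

φ = 97.8°

Semi-major axis of the transfer orbit: a_t = (3790 + 20400)/2 = 12095 km.
The half-period of the transfer ellipse is t = π√(a_t³/μ) = 20192 s.
Target angular speed ω₂ = √(μ/r₂³) = 7.1028×10^-5 rad/s.
Angle swept by the target during transfer: ω₂·t = 1.4342 rad = 82.17°.
Arrival is 180° from departure on the ellipse, so φ = 180° − 82.17° = 97.8°.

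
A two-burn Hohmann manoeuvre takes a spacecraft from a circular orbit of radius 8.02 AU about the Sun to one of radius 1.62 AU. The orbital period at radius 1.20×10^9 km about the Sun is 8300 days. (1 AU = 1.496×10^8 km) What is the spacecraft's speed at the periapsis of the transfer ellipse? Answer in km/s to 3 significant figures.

From Kepler's third law T² = 4π²r³/μ at r = 1.20×10^9 km, T = 8300 days = 8300 × 86400 s = 7.1712×10^8 s: μ = 4π²r³/T² = 1.32654×10^11 km³/s².
In km: r₁ = 8.02 × 1.496×10^8 = 1.199792×10^9 km; r₂ = 1.62 × 1.496×10^8 = 2.42352×10^8 km.
The Hohmann ellipse has a_t = (r₁ + r₂)/2 = 7.21072×10^8 km.
At periapsis, r = 2.42352×10^8 km.
From the vis-viva equation, v = √[μ(2/r − 1/a_t)] = 30.18 km/s.

v = 30.2 km/s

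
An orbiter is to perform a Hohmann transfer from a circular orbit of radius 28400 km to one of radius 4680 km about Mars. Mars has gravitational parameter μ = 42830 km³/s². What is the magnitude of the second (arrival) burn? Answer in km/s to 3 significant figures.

Semi-major axis of the transfer orbit: a_t = (28400 + 4680)/2 = 16540 km.
On the circular orbit at r = 4680 km, v_c = √(μ/r) = 3.0252 km/s.
Vis-viva on the transfer ellipse at r = 4680 km gives v_t = √[μ(2/r − 1/a_t)] = 3.9641 km/s.
Δv₂ = |v_t − v_c| = |3.9641 − 3.0252| = 0.9389 km/s.

Δv₂ = 0.939 km/s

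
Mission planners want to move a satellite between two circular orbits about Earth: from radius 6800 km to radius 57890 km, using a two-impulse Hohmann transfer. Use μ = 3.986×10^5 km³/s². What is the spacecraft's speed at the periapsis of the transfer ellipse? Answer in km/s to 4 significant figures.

Semi-major axis of the transfer orbit: a_t = (6800 + 57890)/2 = 32345 km.
The periapsis of the transfer ellipse is at r = 6800 km.
From the vis-viva equation, v = √[μ(2/r − 1/a_t)] = 10.24 km/s.

v = 10.24 km/s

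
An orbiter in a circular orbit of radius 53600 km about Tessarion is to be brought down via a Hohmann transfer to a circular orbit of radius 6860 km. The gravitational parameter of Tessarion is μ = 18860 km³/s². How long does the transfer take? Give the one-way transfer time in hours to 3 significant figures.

t = 33.4 hours

Transfer-ellipse semi-major axis a_t = (r₁ + r₂)/2 = (53600 + 6860)/2 = 30230 km.
Half the transfer-orbit period gives t = π√(a_t³/μ) = 1.202×10^5 s.
Converting: 1.202×10^5 s ÷ 3600 s/hour = 33.4 hours.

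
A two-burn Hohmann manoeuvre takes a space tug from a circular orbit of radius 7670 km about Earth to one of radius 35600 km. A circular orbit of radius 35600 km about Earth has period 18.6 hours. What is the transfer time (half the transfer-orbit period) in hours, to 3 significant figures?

t = 4.41 hours

From Kepler's third law T² = 4π²r³/μ at r = 35600 km, T = 18.6 hours = 18.6 × 3600 s = 66960 s: μ = 4π²r³/T² = 3.97264×10^5 km³/s².
Transfer-ellipse semi-major axis a_t = (r₁ + r₂)/2 = (7670 + 35600)/2 = 21635 km.
By Kepler's third law the transfer-orbit period is T = 2π√(a_t³/μ), so t = T/2 = 15860 s.
Converting: 15860 s ÷ 3600 s/hour = 4.41 hours.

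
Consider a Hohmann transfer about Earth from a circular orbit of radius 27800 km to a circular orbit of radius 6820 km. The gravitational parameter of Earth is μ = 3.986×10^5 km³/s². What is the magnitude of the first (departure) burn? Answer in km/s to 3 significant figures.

Δv₁ = 1.41 km/s

The Hohmann ellipse has a_t = (r₁ + r₂)/2 = 17310 km.
Circular speed at r = 27800 km: v_c = √(μ/r) = 3.787 km/s.
Vis-viva on the transfer ellipse at r = 27800 km gives v_t = √[μ(2/r − 1/a_t)] = 2.377 km/s.
Δv₁ = |v_t − v_c| = |2.377 − 3.787| = 1.410 km/s.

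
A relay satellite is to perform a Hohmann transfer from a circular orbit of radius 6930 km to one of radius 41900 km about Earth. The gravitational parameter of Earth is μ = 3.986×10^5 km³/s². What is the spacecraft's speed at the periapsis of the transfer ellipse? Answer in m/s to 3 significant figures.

v = 9940 m/s

Transfer-ellipse semi-major axis a_t = (r₁ + r₂)/2 = (6930 + 41900)/2 = 24415 km.
At periapsis, r = 6930 km.
From the vis-viva equation, v = √[μ(2/r − 1/a_t)] = 9.935 km/s.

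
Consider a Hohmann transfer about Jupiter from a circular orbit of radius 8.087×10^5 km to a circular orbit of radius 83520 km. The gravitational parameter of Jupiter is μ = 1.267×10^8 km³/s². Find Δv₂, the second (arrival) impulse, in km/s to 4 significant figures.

Transfer-ellipse semi-major axis a_t = (r₁ + r₂)/2 = (8.087×10^5 + 83520)/2 = 4.4611×10^5 km.
Circular speed at r = 83520 km: v_c = √(μ/r) = 38.95 km/s.
Vis-viva on the transfer ellipse at r = 83520 km gives v_t = √[μ(2/r − 1/a_t)] = 52.44 km/s.
Δv₂ = |v_t − v_c| = |52.44 − 38.95| = 13.49 km/s.

Δv₂ = 13.49 km/s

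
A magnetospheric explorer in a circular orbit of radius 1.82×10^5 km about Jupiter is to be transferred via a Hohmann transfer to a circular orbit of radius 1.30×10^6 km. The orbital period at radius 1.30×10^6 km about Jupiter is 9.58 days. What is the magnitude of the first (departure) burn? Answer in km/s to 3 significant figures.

Δv₁ = 8.56 km/s

From Kepler's third law T² = 4π²r³/μ at r = 1.30×10^6 km, T = 9.58 days = 9.58 × 86400 s = 8.27712×10^5 s: μ = 4π²r³/T² = 1.26599×10^8 km³/s².
Transfer-ellipse semi-major axis a_t = (r₁ + r₂)/2 = (1.820×10^5 + 1.300×10^6)/2 = 7.410×10^5 km.
Circular speed at r = 1.820×10^5 km: v_c = √(μ/r) = 26.3742 km/s.
Transfer-orbit speed at the same r (vis-viva, a = a_t): v_t = √[μ(2/r − 1/a_t)] = 34.9335 km/s.
Δv₁ = |v_t − v_c| = |34.9335 − 26.3742| = 8.559 km/s.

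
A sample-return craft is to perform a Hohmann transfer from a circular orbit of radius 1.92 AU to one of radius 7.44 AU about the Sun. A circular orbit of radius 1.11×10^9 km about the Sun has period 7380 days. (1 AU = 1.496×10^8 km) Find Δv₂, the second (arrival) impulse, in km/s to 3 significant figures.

From Kepler's third law T² = 4π²r³/μ at r = 1.11×10^9 km, T = 7380 days = 7380 × 86400 s = 6.37632×10^8 s: μ = 4π²r³/T² = 1.32797×10^11 km³/s².
In km: r₁ = 1.92 × 1.496×10^8 = 2.87232×10^8 km; r₂ = 7.44 × 1.496×10^8 = 1.113024×10^9 km.
Transfer-ellipse semi-major axis a_t = (r₁ + r₂)/2 = (2.87232×10^8 + 1.113024×10^9)/2 = 7.00128×10^8 km.
On the circular orbit at r = 1.113024×10^9 km, v_c = √(μ/r) = 10.923 km/s.
Transfer-orbit speed at the same r (vis-viva, a = a_t): v_t = √[μ(2/r − 1/a_t)] = 6.9963 km/s.
Δv₂ = |v_t − v_c| = |6.9963 − 10.923| = 3.927 km/s.

Δv₂ = 3.93 km/s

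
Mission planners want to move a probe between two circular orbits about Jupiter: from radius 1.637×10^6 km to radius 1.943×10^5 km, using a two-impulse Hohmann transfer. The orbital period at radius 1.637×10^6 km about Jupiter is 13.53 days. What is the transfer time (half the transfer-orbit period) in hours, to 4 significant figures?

From Kepler's third law T² = 4π²r³/μ at r = 1.637×10^6 km, T = 13.53 days = 13.53 × 86400 s = 1.168992×10^6 s: μ = 4π²r³/T² = 1.26731×10^8 km³/s².
Semi-major axis of the transfer orbit: a_t = (1.637×10^6 + 1.943×10^5)/2 = 9.1565×10^5 km.
Transfer time t = π√(a_t³/μ) = π√((9.1565×10^5)³ / 1.26731×10^8) = 2.445×10^5 s.
Converting: 2.445×10^5 s ÷ 3600 s/hour = 67.92 hours.

t = 67.92 hours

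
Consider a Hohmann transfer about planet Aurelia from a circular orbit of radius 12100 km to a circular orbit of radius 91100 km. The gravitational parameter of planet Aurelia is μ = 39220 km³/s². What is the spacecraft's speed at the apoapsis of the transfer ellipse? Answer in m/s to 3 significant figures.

v = 318 m/s

Semi-major axis of the transfer orbit: a_t = (12100 + 91100)/2 = 51600 km.
The apoapsis of the transfer ellipse is at r = 91100 km.
From the vis-viva equation, v = √[μ(2/r − 1/a_t)] = 0.3177 km/s.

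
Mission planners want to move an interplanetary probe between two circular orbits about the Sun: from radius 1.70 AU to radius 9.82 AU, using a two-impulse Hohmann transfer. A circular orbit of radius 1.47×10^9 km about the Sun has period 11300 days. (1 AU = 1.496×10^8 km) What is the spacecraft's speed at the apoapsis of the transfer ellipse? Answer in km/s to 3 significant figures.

v = 5.14 km/s

From Kepler's third law T² = 4π²r³/μ at r = 1.47×10^9 km, T = 11300 days = 11300 × 86400 s = 9.7632×10^8 s: μ = 4π²r³/T² = 1.31561×10^11 km³/s².
In km: r₁ = 1.70 × 1.496×10^8 = 2.5432×10^8 km; r₂ = 9.82 × 1.496×10^8 = 1.469072×10^9 km.
Semi-major axis of the transfer orbit: a_t = (2.5432×10^8 + 1.469072×10^9)/2 = 8.61696×10^8 km.
The apoapsis of the transfer ellipse is at r = 1.469072×10^9 km.
From the vis-viva equation, v = √[μ(2/r − 1/a_t)] = 5.141 km/s.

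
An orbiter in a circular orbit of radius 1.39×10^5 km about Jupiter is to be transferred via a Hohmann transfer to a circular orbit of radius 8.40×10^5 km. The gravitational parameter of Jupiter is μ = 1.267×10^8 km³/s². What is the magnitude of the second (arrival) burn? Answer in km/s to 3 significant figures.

Δv₂ = 5.74 km/s

Transfer-ellipse semi-major axis a_t = (r₁ + r₂)/2 = (1.390×10^5 + 8.400×10^5)/2 = 4.895×10^5 km.
Circular speed at r = 8.400×10^5 km: v_c = √(μ/r) = 12.2814 km/s.
Vis-viva on the transfer ellipse at r = 8.400×10^5 km gives v_t = √[μ(2/r − 1/a_t)] = 6.54455 km/s.
Δv₂ = |v_t − v_c| = |6.54455 − 12.2814| = 5.737 km/s.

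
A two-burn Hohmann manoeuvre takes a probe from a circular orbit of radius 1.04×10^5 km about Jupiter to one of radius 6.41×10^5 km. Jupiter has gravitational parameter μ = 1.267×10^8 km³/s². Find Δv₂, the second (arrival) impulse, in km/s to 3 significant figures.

Semi-major axis of the transfer orbit: a_t = (1.040×10^5 + 6.410×10^5)/2 = 3.725×10^5 km.
On the circular orbit at r = 6.410×10^5 km, v_c = √(μ/r) = 14.059 km/s.
Vis-viva on the transfer ellipse at r = 6.410×10^5 km gives v_t = √[μ(2/r − 1/a_t)] = 7.4287 km/s.
Δv₂ = |v_t − v_c| = |7.4287 − 14.059| = 6.630 km/s.

Δv₂ = 6.63 km/s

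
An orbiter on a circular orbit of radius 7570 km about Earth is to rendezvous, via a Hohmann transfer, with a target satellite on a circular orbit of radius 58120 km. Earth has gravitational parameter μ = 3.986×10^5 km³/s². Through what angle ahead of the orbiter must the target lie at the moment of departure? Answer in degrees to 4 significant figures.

Transfer-ellipse semi-major axis a_t = (r₁ + r₂)/2 = (7570 + 58120)/2 = 32845 km.
Transfer time t = π√(a_t³/μ) = 29620 s.
Target angular speed ω₂ = √(μ/r₂³) = 4.5059×10^-5 rad/s.
Angle swept by the target during transfer: ω₂·t = 1.3346 rad = 76.47°.
The orbiter traverses 180° on the transfer ellipse, so the target must lead by 180° − 76.47° = 103.5°.

φ = 103.5°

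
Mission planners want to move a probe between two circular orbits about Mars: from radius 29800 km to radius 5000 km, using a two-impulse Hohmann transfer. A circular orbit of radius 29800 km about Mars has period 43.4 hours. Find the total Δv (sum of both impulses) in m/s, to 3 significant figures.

From Kepler's third law T² = 4π²r³/μ at r = 29800 km, T = 43.4 hours = 43.4 × 3600 s = 1.5624×10^5 s: μ = 4π²r³/T² = 42798.1 km³/s².
Semi-major axis of the transfer orbit: a_t = (29800 + 5000)/2 = 17400 km.
Circular speed at r₁: v₁ = √(μ/r₁) = √(42798.1/29800) = 1.1984 km/s.
On the transfer ellipse at r₁, vis-viva equation gives v_a = √[μ(2/r₁ − 1/a_t)] = 0.64241 km/s.
First burn Δv₁ = |v_a − v₁| = 0.5560 km/s.
At r₂, v₂ = √(μ/r₂) = 2.9257 km/s.
Transfer-orbit speed at r₂: v_p = √[μ(2/r₂ − 1/a_t)] = 3.8288 km/s.
Second burn Δv₂ = |v₂ − v_p| = 0.9031 km/s.
Total Δv = Δv₁ + Δv₂ = 1.459 km/s.

Δv = 1460 m/s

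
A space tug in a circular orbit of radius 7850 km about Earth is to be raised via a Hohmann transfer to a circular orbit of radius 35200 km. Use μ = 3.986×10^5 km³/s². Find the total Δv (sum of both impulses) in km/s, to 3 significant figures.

Transfer-ellipse semi-major axis a_t = (r₁ + r₂)/2 = (7850 + 35200)/2 = 21525 km.
Circular speed at r₁: v₁ = √(μ/r₁) = √(3.986×10^5/7850) = 7.1258 km/s.
Transfer-orbit speed at r₁ (vis-viva): v_p = √[μ(2/r₁ − 1/a_t)] = 9.1124 km/s.
First burn Δv₁ = |v_p − v₁| = 1.987 km/s.
Circular speed at r₂: v₂ = √(μ/r₂) = 3.365 km/s.
Transfer-orbit speed at r₂: v_a = √[μ(2/r₂ − 1/a_t)] = 2.032 km/s.
Second burn Δv₂ = |v₂ − v_a| = 1.333 km/s.
Total Δv = Δv₁ + Δv₂ = 3.320 km/s.

Δv = 3.32 km/s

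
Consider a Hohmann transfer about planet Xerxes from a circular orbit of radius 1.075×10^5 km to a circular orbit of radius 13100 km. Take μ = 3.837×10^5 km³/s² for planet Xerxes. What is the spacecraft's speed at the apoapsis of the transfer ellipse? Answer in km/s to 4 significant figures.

v = 0.8806 km/s

The Hohmann ellipse has a_t = (r₁ + r₂)/2 = 60300 km.
The apoapsis of the transfer ellipse is at r = 1.075×10^5 km.
Applying v² = μ(2/r − 1/a_t): v = 0.8806 km/s.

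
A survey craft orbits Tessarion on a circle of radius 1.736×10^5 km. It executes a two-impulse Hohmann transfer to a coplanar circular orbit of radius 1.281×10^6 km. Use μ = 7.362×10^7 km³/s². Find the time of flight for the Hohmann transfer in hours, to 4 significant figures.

The Hohmann ellipse has a_t = (r₁ + r₂)/2 = 7.273×10^5 km.
Half the transfer-orbit period gives t = π√(a_t³/μ) = 2.271×10^5 s.
Converting: 2.271×10^5 s ÷ 3600 s/hour = 63.08 hours.

t = 63.08 hours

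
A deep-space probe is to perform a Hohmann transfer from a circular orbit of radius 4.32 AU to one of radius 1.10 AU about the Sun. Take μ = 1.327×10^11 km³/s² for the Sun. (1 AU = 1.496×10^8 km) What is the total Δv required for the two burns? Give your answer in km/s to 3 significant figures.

In km: r₁ = 4.32 × 1.496×10^8 = 6.46272×10^8 km; r₂ = 1.10 × 1.496×10^8 = 1.6456×10^8 km.
Transfer-ellipse semi-major axis a_t = (r₁ + r₂)/2 = (6.46272×10^8 + 1.6456×10^8)/2 = 4.05416×10^8 km.
At r₁ the circular-orbit speed is v₁ = √(μ/r₁) = 14.329 km/s.
Transfer-orbit speed at r₁ (vis-viva equation): v_a = √[μ(2/r₁ − 1/a_t)] = 9.1293 km/s.
First burn Δv₁ = |v_a − v₁| = 5.200 km/s.
Circular speed at r₂: v₂ = √(μ/r₂) = 28.397 km/s.
Transfer-orbit speed at r₂: v_p = √[μ(2/r₂ − 1/a_t)] = 35.853 km/s.
Second burn Δv₂ = |v₂ − v_p| = 7.456 km/s.
Δv = Δv₁ + Δv₂ = 5.200 + 7.456 = 12.66 km/s.

Δv = 12.7 km/s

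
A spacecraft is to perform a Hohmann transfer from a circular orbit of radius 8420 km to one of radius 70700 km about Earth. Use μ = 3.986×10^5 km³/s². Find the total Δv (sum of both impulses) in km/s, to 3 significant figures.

Δv = 3.60 km/s

The Hohmann ellipse has a_t = (r₁ + r₂)/2 = 39560 km.
At r₁ the circular-orbit speed is v₁ = √(μ/r₁) = 6.880 km/s.
On the transfer ellipse at r₁, v² = μ(2/r − 1/a) gives v_p = √[μ(2/r₁ − 1/a_t)] = 9.198 km/s.
First burn Δv₁ = |v_p − v₁| = 2.318 km/s.
Circular speed at r₂: v₂ = √(μ/r₂) = 2.374 km/s.
Transfer-orbit speed at r₂: v_a = √[μ(2/r₂ − 1/a_t)] = 1.095 km/s.
Second burn Δv₂ = |v₂ − v_a| = 1.279 km/s.
Total Δv = Δv₁ + Δv₂ = 3.597 km/s.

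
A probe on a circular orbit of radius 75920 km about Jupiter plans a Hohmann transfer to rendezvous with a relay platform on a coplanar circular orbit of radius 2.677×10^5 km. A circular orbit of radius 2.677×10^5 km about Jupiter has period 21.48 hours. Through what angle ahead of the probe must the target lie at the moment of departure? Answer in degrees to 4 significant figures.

From Kepler's third law T² = 4π²r³/μ at r = 2.677×10^5 km, T = 21.48 hours = 21.48 × 3600 s = 77328 s: μ = 4π²r³/T² = 1.26658×10^8 km³/s².
Semi-major axis of the transfer orbit: a_t = (75920 + 2.677×10^5)/2 = 1.7181×10^5 km.
The half-period of the transfer ellipse is t = π√(a_t³/μ) = 19880 s.
Target angular speed ω₂ = √(μ/r₂³) = 8.1254×10^-5 rad/s.
Angle swept by the target during transfer: ω₂·t = 1.6153 rad = 92.55°.
Arrival is 180° from departure on the ellipse, so φ = 180° − 92.55° = 87.45°.

φ = 87.45°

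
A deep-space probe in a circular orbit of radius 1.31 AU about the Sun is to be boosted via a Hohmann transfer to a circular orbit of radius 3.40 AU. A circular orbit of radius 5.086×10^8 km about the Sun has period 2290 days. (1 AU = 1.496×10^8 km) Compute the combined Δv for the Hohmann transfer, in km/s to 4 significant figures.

From Kepler's third law T² = 4π²r³/μ at r = 5.086×10^8 km, T = 2290 days = 2290 × 86400 s = 1.97856×10^8 s: μ = 4π²r³/T² = 1.32675×10^11 km³/s².
In km: r₁ = 1.31 × 1.496×10^8 = 1.95976×10^8 km; r₂ = 3.40 × 1.496×10^8 = 5.0864×10^8 km.
Semi-major axis of the transfer orbit: a_t = (1.95976×10^8 + 5.0864×10^8)/2 = 3.52308×10^8 km.
Circular speed at r₁: v₁ = √(μ/r₁) = √(1.32675×10^11/1.95976×10^8) = 26.0192 km/s.
On the transfer ellipse at r₁, v² = μ(2/r − 1/a) gives v_p = √[μ(2/r₁ − 1/a_t)] = 31.2635 km/s.
First burn Δv₁ = |v_p − v₁| = 5.244 km/s.
At r₂, v₂ = √(μ/r₂) = 16.151 km/s.
Transfer-orbit speed at r₂: v_a = √[μ(2/r₂ − 1/a_t)] = 12.046 km/s.
Second burn Δv₂ = |v₂ − v_a| = 4.105 km/s.
Total Δv = Δv₁ + Δv₂ = 9.349 km/s.

Δv = 9.349 km/s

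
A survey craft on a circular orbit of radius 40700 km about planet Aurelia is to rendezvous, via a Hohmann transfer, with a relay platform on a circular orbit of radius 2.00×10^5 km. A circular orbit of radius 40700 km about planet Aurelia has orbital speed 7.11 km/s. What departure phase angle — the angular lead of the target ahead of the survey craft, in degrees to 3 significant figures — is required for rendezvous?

φ = 96.0°

From the circular-orbit relation v² = μ/r at r = 40700 km: μ = v²r = (7.11)² × 40700 = 2.05747×10^6 km³/s².
Transfer-ellipse semi-major axis a_t = (r₁ + r₂)/2 = (40700 + 2.000×10^5)/2 = 1.2035×10^5 km.
Transfer time t = π√(a_t³/μ) = 91443 s.
The target's mean motion on its circular orbit is ω₂ = √(μ/r₂³) = 1.6037×10^-5 rad/s.
Angle swept by the target during transfer: ω₂·t = 1.4665 rad = 84.02°.
Arrival is 180° from departure on the ellipse, so φ = 180° − 84.02° = 96.0°.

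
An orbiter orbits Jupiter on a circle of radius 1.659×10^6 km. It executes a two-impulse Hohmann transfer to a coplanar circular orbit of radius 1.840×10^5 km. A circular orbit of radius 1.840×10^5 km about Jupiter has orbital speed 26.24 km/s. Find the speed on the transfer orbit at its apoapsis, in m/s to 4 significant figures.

From the circular-orbit relation v² = μ/r at r = 1.840×10^5 km: μ = v²r = (26.24)² × 1.840×10^5 = 1.26691×10^8 km³/s².
Semi-major axis of the transfer orbit: a_t = (1.659×10^6 + 1.840×10^5)/2 = 9.215×10^5 km.
At apoapsis, r = 1.659×10^6 km.
Vis-viva: v = √[μ(2/r − 1/a_t)] = √[1.26691×10^8 × (2/1.659×10^6 − 1/9.215×10^5)] = 3.905 km/s.

v = 3905 m/s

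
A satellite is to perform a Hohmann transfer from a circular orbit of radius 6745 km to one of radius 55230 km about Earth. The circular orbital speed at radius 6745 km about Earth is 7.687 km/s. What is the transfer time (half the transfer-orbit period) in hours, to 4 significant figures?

t = 7.540 hours

From the circular-orbit relation v² = μ/r at r = 6745 km: μ = v²r = (7.687)² × 6745 = 3.98562×10^5 km³/s².
Transfer-ellipse semi-major axis a_t = (r₁ + r₂)/2 = (6745 + 55230)/2 = 30987.5 km.
By Kepler's third law the transfer-orbit period is T = 2π√(a_t³/μ), so t = T/2 = 27144 s.
Converting: 27144 s ÷ 3600 s/hour = 7.540 hours.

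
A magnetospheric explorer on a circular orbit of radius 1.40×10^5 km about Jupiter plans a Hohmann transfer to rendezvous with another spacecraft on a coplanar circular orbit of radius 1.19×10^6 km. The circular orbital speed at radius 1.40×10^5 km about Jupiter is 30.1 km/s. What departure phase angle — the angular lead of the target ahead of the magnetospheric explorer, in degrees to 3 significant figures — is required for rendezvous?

From the circular-orbit relation v² = μ/r at r = 1.40×10^5 km: μ = v²r = (30.1)² × 1.40×10^5 = 1.26841×10^8 km³/s².
Transfer-ellipse semi-major axis a_t = (r₁ + r₂)/2 = (1.400×10^5 + 1.190×10^6)/2 = 6.650×10^5 km.
Transfer time t = π√(a_t³/μ) = 1.5127×10^5 s.
Target angular speed ω₂ = √(μ/r₂³) = 8.6758×10^-6 rad/s.
Angle swept by the target during transfer: ω₂·t = 1.3124 rad = 75.19°.
The magnetospheric explorer traverses 180° on the transfer ellipse, so the target must lead by 180° − 75.19° = 105°.

φ = 105°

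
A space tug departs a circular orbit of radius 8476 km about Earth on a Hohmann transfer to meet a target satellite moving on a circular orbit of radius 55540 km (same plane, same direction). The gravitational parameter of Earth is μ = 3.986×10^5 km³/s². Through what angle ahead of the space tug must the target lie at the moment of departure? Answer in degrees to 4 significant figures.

Transfer-ellipse semi-major axis a_t = (r₁ + r₂)/2 = (8476 + 55540)/2 = 32008 km.
Transfer time t = π√(a_t³/μ) = 28495.0 s.
The target's mean motion on its circular orbit is ω₂ = √(μ/r₂³) = 4.82347×10^-5 rad/s.
Angle swept by the target during transfer: ω₂·t = 1.37445 rad = 78.7502°.
The space tug traverses 180° on the transfer ellipse, so the target must lead by 180° − 78.7502° = 101.2°.

φ = 101.2°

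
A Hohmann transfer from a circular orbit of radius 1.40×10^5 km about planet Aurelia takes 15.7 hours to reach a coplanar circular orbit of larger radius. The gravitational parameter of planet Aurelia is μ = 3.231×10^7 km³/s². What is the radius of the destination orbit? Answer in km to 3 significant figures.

Transfer time t = 15.7 hours = 56520 s, and t = π√(a_t³/μ).
So a_t = (μ t²/π²)^(1/3) = (3.231×10^7 × (56520)² / π²)^(1/3) = 2.1868×10^5 km.
Since a_t = (r₁ + r₂)/2, r₂ = 2a_t − r₁ = 2×2.1868×10^5 − 1.400×10^5 = 2.9736×10^5 km.

r₂ = 2.97×10^5 km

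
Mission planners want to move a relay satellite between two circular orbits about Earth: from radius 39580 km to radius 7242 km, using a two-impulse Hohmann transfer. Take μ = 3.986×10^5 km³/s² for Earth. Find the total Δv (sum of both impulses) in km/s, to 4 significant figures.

The Hohmann ellipse has a_t = (r₁ + r₂)/2 = 23411 km.
Circular speed at r₁: v₁ = √(μ/r₁) = √(3.986×10^5/39580) = 3.173 km/s.
Transfer-orbit speed at r₁ (vis-viva): v_a = √[μ(2/r₁ − 1/a_t)] = 1.765 km/s.
First burn Δv₁ = |v_a − v₁| = 1.408 km/s.
At r₂, v₂ = √(μ/r₂) = 7.41890 km/s.
Transfer-orbit speed at r₂: v_p = √[μ(2/r₂ − 1/a_t)] = 9.64645 km/s.
Second burn Δv₂ = |v₂ − v_p| = 2.228 km/s.
Total Δv = Δv₁ + Δv₂ = 3.636 km/s.

Δv = 3.636 km/s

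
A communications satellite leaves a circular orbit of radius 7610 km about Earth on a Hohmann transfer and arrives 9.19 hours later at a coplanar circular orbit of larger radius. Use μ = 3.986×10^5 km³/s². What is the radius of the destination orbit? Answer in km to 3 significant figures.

Transfer time t = 9.19 hours = 33084 s, and t = π√(a_t³/μ).
So a_t = (μ t²/π²)^(1/3) = (3.986×10^5 × (33084)² / π²)^(1/3) = 35358 km.
Since a_t = (r₁ + r₂)/2, r₂ = 2a_t − r₁ = 2×35358 − 7610 = 63106 km.

r₂ = 63100 km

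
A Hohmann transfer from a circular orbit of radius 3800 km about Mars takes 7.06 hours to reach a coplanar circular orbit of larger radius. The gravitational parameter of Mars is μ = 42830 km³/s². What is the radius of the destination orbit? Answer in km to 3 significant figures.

r₂ = 24400 km

Transfer time t = 7.06 hours = 25416 s, and t = π√(a_t³/μ).
So a_t = (μ t²/π²)^(1/3) = (42830 × (25416)² / π²)^(1/3) = 14100 km.
Since a_t = (r₁ + r₂)/2, r₂ = 2a_t − r₁ = 2×14100 − 3800 = 24400 km.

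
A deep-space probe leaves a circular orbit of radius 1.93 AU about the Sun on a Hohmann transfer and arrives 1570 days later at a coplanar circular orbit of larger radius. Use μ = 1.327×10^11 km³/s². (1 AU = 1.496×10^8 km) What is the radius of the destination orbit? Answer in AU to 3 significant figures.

In km: r₁ = 1.93 × 1.496×10^8 = 2.88728×10^8 km.
Transfer time t = 1570 days = 1.35648×10^8 s, and t = π√(a_t³/μ).
So a_t = (μ t²/π²)^(1/3) = (1.327×10^11 × (1.35648×10^8)² / π²)^(1/3) = 6.2777×10^8 km.
Since a_t = (r₁ + r₂)/2, r₂ = 2a_t − r₁ = 2×6.2777×10^8 − 2.88728×10^8 = 9.66812×10^8 km.
In AU: r₂ = 9.66812×10^8 / 1.496×10^8 = 6.46 AU.

r₂ = 6.46 AU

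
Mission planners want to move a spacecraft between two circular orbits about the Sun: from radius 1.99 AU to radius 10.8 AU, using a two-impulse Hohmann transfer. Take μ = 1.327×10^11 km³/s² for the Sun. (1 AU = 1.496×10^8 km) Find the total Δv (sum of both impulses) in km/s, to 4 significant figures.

Δv = 10.33 km/s

In km: r₁ = 1.99 × 1.496×10^8 = 2.97704×10^8 km; r₂ = 10.8 × 1.496×10^8 = 1.61568×10^9 km.
The Hohmann ellipse has a_t = (r₁ + r₂)/2 = 9.56692×10^8 km.
Circular speed at r₁: v₁ = √(μ/r₁) = √(1.327×10^11/2.97704×10^8) = 21.113 km/s.
On the transfer ellipse at r₁, vis-viva gives v_p = √[μ(2/r₁ − 1/a_t)] = 27.437 km/s.
First burn Δv₁ = |v_p − v₁| = 6.324 km/s.
Circular speed at r₂: v₂ = √(μ/r₂) = 9.0627 km/s.
Transfer-orbit speed at r₂: v_a = √[μ(2/r₂ − 1/a_t)] = 5.0555 km/s.
Second burn Δv₂ = |v₂ − v_a| = 4.007 km/s.
Δv = Δv₁ + Δv₂ = 6.324 + 4.007 = 10.33 km/s.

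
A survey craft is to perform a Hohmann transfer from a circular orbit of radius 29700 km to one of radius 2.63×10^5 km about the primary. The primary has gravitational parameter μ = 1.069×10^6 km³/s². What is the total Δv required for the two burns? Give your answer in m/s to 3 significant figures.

Δv = 3150 m/s

Transfer-ellipse semi-major axis a_t = (r₁ + r₂)/2 = (29700 + 2.630×10^5)/2 = 1.4635×10^5 km.
At r₁ the circular-orbit speed is v₁ = √(μ/r₁) = 5.9994 km/s.
Transfer-orbit speed at r₁ (v² = μ(2/r − 1/a)): v_p = √[μ(2/r₁ − 1/a_t)] = 8.0425 km/s.
First burn Δv₁ = |v_p − v₁| = 2.043 km/s.
Circular speed at r₂: v₂ = √(μ/r₂) = 2.016 km/s.
Transfer-orbit speed at r₂: v_a = √[μ(2/r₂ − 1/a_t)] = 0.9082 km/s.
Second burn Δv₂ = |v₂ − v_a| = 1.108 km/s.
Total Δv = Δv₁ + Δv₂ = 3.151 km/s.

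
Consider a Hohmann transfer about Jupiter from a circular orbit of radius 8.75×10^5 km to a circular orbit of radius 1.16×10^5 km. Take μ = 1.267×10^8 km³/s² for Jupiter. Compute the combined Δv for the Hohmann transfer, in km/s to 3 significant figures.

Semi-major axis of the transfer orbit: a_t = (8.750×10^5 + 1.160×10^5)/2 = 4.955×10^5 km.
At r₁ the circular-orbit speed is v₁ = √(μ/r₁) = 12.033 km/s.
Transfer-orbit speed at r₁ (v² = μ(2/r − 1/a)): v_a = √[μ(2/r₁ − 1/a_t)] = 5.8223 km/s.
First burn Δv₁ = |v_a − v₁| = 6.211 km/s.
At r₂, v₂ = √(μ/r₂) = 33.05 km/s.
Transfer-orbit speed at r₂: v_p = √[μ(2/r₂ − 1/a_t)] = 43.92 km/s.
Second burn Δv₂ = |v₂ − v_p| = 10.87 km/s.
Total Δv = Δv₁ + Δv₂ = 17.08 km/s.

Δv = 17.1 km/s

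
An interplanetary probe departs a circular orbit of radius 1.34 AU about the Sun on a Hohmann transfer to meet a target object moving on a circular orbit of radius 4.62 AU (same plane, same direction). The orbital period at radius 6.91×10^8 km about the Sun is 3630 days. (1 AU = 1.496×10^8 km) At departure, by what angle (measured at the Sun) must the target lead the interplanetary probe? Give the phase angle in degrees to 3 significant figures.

φ = 86.8°

From Kepler's third law T² = 4π²r³/μ at r = 6.91×10^8 km, T = 3630 days = 3630 × 86400 s = 3.13632×10^8 s: μ = 4π²r³/T² = 1.32420×10^11 km³/s².
In km: r₁ = 1.34 × 1.496×10^8 = 2.00464×10^8 km; r₂ = 4.62 × 1.496×10^8 = 6.91152×10^8 km.
The Hohmann ellipse has a_t = (r₁ + r₂)/2 = 4.45808×10^8 km.
Transfer time t = π√(a_t³/μ) = 8.12634×10^7 s.
The target's mean motion on its circular orbit is ω₂ = √(μ/r₂³) = 2.00270×10^-8 rad/s.
Angle swept by the target during transfer: ω₂·t = 1.62746 rad = 93.247°.
The interplanetary probe traverses 180° on the transfer ellipse, so the target must lead by 180° − 93.247° = 86.8°.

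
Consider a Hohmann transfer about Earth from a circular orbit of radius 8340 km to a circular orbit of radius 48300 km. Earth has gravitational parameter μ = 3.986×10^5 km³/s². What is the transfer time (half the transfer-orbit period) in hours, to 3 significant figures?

Semi-major axis of the transfer orbit: a_t = (8340 + 48300)/2 = 28320 km.
Half the transfer-orbit period gives t = π√(a_t³/μ) = 23710 s.
Converting: 23710 s ÷ 3600 s/hour = 6.59 hours.

t = 6.59 hours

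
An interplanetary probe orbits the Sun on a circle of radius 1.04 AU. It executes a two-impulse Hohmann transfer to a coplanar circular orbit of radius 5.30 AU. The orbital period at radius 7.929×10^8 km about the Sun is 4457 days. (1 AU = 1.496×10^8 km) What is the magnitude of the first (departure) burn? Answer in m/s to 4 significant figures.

From Kepler's third law T² = 4π²r³/μ at r = 7.929×10^8 km, T = 4457 days = 4457 × 86400 s = 3.850848×10^8 s: μ = 4π²r³/T² = 1.32710×10^11 km³/s².
In km: r₁ = 1.04 × 1.496×10^8 = 1.55584×10^8 km; r₂ = 5.30 × 1.496×10^8 = 7.9288×10^8 km.
Transfer-ellipse semi-major axis a_t = (r₁ + r₂)/2 = (1.55584×10^8 + 7.9288×10^8)/2 = 4.74232×10^8 km.
Circular speed at r = 1.55584×10^8 km: v_c = √(μ/r) = 29.206 km/s.
Transfer-orbit speed at the same r (vis-viva, a = a_t): v_t = √[μ(2/r − 1/a_t)] = 37.764 km/s.
Δv₁ = |v_t − v_c| = |37.764 − 29.206| = 8.558 km/s.

Δv₁ = 8558 m/s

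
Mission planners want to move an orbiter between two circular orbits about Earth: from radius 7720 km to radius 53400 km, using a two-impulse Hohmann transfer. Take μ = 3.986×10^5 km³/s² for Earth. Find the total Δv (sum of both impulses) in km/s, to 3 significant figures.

Transfer-ellipse semi-major axis a_t = (r₁ + r₂)/2 = (7720 + 53400)/2 = 30560 km.
At r₁ the circular-orbit speed is v₁ = √(μ/r₁) = 7.1855 km/s.
On the transfer ellipse at r₁, vis-viva equation gives v_p = √[μ(2/r₁ − 1/a_t)] = 9.4985 km/s.
First burn Δv₁ = |v_p − v₁| = 2.313 km/s.
At r₂, v₂ = √(μ/r₂) = 2.732 km/s.
Transfer-orbit speed at r₂: v_a = √[μ(2/r₂ − 1/a_t)] = 1.373 km/s.
Second burn Δv₂ = |v₂ − v_a| = 1.359 km/s.
Δv = Δv₁ + Δv₂ = 2.313 + 1.359 = 3.672 km/s.

Δv = 3.67 km/s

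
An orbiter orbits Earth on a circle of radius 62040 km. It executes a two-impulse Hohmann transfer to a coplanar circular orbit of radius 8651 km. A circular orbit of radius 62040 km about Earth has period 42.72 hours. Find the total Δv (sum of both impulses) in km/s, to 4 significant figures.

From Kepler's third law T² = 4π²r³/μ at r = 62040 km, T = 42.72 hours = 42.72 × 3600 s = 1.53792×10^5 s: μ = 4π²r³/T² = 3.98573×10^5 km³/s².
Semi-major axis of the transfer orbit: a_t = (62040 + 8651)/2 = 35345.5 km.
Circular speed at r₁: v₁ = √(μ/r₁) = √(3.98573×10^5/62040) = 2.535 km/s.
Transfer-orbit speed at r₁ (vis-viva equation): v_a = √[μ(2/r₁ − 1/a_t)] = 1.254 km/s.
First burn Δv₁ = |v_a − v₁| = 1.281 km/s.
Circular speed at r₂: v₂ = √(μ/r₂) = 6.788 km/s.
Transfer-orbit speed at r₂: v_p = √[μ(2/r₂ − 1/a_t)] = 8.993 km/s.
Second burn Δv₂ = |v₂ − v_p| = 2.205 km/s.
Δv = Δv₁ + Δv₂ = 1.281 + 2.205 = 3.486 km/s.

Δv = 3.486 km/s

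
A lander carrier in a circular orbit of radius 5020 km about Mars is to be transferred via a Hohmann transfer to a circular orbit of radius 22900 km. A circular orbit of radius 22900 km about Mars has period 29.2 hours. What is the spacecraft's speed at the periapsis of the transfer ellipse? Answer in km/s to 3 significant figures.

From Kepler's third law T² = 4π²r³/μ at r = 22900 km, T = 29.2 hours = 29.2 × 3600 s = 1.0512×10^5 s: μ = 4π²r³/T² = 42903.8 km³/s².
The Hohmann ellipse has a_t = (r₁ + r₂)/2 = 13960 km.
The periapsis of the transfer ellipse is at r = 5020 km.
From the vis-viva equation, v = √[μ(2/r − 1/a_t)] = 3.744 km/s.

v = 3.74 km/s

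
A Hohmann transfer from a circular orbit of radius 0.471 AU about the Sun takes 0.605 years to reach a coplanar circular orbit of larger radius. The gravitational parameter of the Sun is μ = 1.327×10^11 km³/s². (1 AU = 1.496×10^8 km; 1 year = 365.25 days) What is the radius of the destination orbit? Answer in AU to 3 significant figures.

r₂ = 1.80 AU

In km: r₁ = 0.471 × 1.496×10^8 = 7.04616×10^7 km.
Transfer time t = 0.605 years × 365.25 × 86400 s = 1.9092348×10^7 s, and t = π√(a_t³/μ).
So a_t = (μ t²/π²)^(1/3) = (1.327×10^11 × (1.9092348×10^7)² / π²)^(1/3) = 1.6986×10^8 km.
Since a_t = (r₁ + r₂)/2, r₂ = 2a_t − r₁ = 2×1.6986×10^8 − 7.04616×10^7 = 2.692584×10^8 km.
In AU: r₂ = 2.692584×10^8 / 1.496×10^8 = 1.80 AU.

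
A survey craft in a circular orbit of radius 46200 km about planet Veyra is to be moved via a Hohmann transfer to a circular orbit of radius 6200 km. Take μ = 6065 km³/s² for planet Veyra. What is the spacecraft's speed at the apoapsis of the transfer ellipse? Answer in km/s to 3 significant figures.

Semi-major axis of the transfer orbit: a_t = (46200 + 6200)/2 = 26200 km.
The apoapsis of the transfer ellipse is at r = 46200 km.
From the vis-viva equation, v = √[μ(2/r − 1/a_t)] = 0.1763 km/s.

v = 0.176 km/s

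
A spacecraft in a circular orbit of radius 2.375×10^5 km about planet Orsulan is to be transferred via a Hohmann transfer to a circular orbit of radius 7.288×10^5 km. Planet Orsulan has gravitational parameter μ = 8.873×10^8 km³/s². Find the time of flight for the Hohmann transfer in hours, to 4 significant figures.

t = 9.839 hours

Transfer-ellipse semi-major axis a_t = (r₁ + r₂)/2 = (2.375×10^5 + 7.288×10^5)/2 = 4.8315×10^5 km.
Half the transfer-orbit period gives t = π√(a_t³/μ) = 35420 s.
Converting: 35420 s ÷ 3600 s/hour = 9.839 hours.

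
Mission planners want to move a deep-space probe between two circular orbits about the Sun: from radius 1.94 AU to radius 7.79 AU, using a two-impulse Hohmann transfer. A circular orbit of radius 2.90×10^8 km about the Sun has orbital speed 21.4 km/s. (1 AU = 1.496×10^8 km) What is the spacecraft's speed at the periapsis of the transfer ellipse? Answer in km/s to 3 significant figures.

From the circular-orbit relation v² = μ/r at r = 2.90×10^8 km: μ = v²r = (21.4)² × 2.90×10^8 = 1.32808×10^11 km³/s².
In km: r₁ = 1.94 × 1.496×10^8 = 2.90224×10^8 km; r₂ = 7.79 × 1.496×10^8 = 1.165384×10^9 km.
Semi-major axis of the transfer orbit: a_t = (2.90224×10^8 + 1.165384×10^9)/2 = 7.27804×10^8 km.
The periapsis of the transfer ellipse is at r = 2.90224×10^8 km.
Applying v² = μ(2/r − 1/a_t): v = 27.07 km/s.

v = 27.1 km/s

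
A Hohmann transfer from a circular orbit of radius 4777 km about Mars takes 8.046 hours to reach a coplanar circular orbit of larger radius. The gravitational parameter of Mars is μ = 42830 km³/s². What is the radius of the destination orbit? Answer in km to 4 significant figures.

Transfer time t = 8.046 hours = 28965.6 s, and t = π√(a_t³/μ).
So a_t = (μ t²/π²)^(1/3) = (42830 × (28965.6)² / π²)^(1/3) = 15384 km.
Since a_t = (r₁ + r₂)/2, r₂ = 2a_t − r₁ = 2×15384 − 4777 = 25991 km.

r₂ = 25990 km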